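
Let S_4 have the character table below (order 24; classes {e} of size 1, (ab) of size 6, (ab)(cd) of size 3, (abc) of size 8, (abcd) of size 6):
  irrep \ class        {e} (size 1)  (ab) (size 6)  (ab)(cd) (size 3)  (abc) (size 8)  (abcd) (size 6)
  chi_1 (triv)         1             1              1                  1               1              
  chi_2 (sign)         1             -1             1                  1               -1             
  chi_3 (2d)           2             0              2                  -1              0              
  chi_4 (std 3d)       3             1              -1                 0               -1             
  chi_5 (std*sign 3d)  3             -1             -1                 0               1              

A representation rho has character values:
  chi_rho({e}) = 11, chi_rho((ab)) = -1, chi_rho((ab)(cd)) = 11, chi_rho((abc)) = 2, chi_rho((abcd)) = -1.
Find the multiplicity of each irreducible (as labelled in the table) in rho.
Multiplicities: chi_1: 2, chi_2: 3, chi_3: 3, chi_4: 0, chi_5: 0.

Justification: Use <chi_rho, chi> = (1/|G|) sum_C |C| * chi_rho(C) * conj(chi(C)) with |G| = 24 for each irreducible chi in the table:
  <chi_rho, chi_1> = (1/24)[1*(11)*conj(1) + 6*(-1)*conj(1) + 3*(11)*conj(1) + 8*(2)*conj(1) + 6*(-1)*conj(1)]
      = (1/24)[(11) + (-6) + (33) + (16) + (-6)] = 48/24 = 2
  <chi_rho, chi_2> = (1/24)[1*(11)*conj(1) + 6*(-1)*conj(-1) + 3*(11)*conj(1) + 8*(2)*conj(1) + 6*(-1)*conj(-1)]
      = (1/24)[(11) + (6) + (33) + (16) + (6)] = 72/24 = 3
  <chi_rho, chi_3> = (1/24)[1*(11)*conj(2) + 6*(-1)*conj(0) + 3*(11)*conj(2) + 8*(2)*conj(-1) + 6*(-1)*conj(0)]
      = (1/24)[(22) + (0) + (66) + (-16) + (0)] = 72/24 = 3
  <chi_rho, chi_4> = (1/24)[1*(11)*conj(3) + 6*(-1)*conj(1) + 3*(11)*conj(-1) + 8*(2)*conj(0) + 6*(-1)*conj(-1)]
      = (1/24)[(33) + (-6) + (-33) + (0) + (6)] = 0/24 = 0
  <chi_rho, chi_5> = (1/24)[1*(11)*conj(3) + 6*(-1)*conj(-1) + 3*(11)*conj(-1) + 8*(2)*conj(0) + 6*(-1)*conj(1)]
      = (1/24)[(33) + (6) + (-33) + (0) + (-6)] = 0/24 = 0
Dimension check: dim(rho) = sum (mult * dim) = 2*1 + 3*1 + 3*2 + 0*3 + 0*3 = 11 = chi_rho(e) = 11.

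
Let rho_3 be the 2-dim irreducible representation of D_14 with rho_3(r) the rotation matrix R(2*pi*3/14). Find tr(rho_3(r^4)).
chi_{rho_3}(r^4) = 2*cos(2*pi*3*4/14) = 2*cos(2*pi/7)

Proof sketch: rho_3(r^4) is rotation by angle 2*pi*3*4/14, whose trace is 2*cos(2*pi*3*4/14) = 2*cos(2*pi/7).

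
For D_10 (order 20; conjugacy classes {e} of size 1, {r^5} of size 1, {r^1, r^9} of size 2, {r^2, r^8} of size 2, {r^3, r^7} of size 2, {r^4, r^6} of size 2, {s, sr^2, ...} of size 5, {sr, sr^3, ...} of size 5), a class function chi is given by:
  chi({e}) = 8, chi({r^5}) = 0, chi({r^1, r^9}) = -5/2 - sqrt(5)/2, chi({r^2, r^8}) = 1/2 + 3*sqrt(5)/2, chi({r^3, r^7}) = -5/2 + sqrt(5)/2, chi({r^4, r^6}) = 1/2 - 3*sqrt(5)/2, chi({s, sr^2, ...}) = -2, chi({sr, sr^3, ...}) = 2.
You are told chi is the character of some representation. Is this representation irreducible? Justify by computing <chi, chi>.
Not irreducible (reducible): <chi, chi> = 9 > 1.

Justification: <chi, chi> = (1/|G|) sum_C |C| * |chi(C)|^2 = (1/20)[1*|8|^2 + 1*|0|^2 + 2*|-5/2 - sqrt(5)/2|^2 + 2*|1/2 + 3*sqrt(5)/2|^2 + 2*|-5/2 + sqrt(5)/2|^2 + 2*|1/2 - 3*sqrt(5)/2|^2 + 5*|-2|^2 + 5*|2|^2]
  = (1/20)[(64) + (0) + (5*sqrt(5) + 15) + (3*sqrt(5) + 23) + (15 - 5*sqrt(5)) + (23 - 3*sqrt(5)) + (20) + (20)] = 180/20 = 9.
A character is irreducible iff <chi, chi> = 1, so this representation is reducible.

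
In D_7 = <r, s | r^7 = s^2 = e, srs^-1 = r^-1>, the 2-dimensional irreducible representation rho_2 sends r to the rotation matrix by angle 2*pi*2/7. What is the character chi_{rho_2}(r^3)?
chi_{rho_2}(r^3) = 2*cos(2*pi*2*3/7) = 2*cos(2*pi/7)

Proof sketch: rho_2(r^3) is rotation by angle 2*pi*2*3/7, whose trace is 2*cos(2*pi*2*3/7) = 2*cos(2*pi/7).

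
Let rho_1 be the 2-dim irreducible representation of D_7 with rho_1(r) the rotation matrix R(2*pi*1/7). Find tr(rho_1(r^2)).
chi_{rho_1}(r^2) = 2*cos(2*pi*1*2/7) = -2*cos(3*pi/7)

Working: rho_1(r^2) is rotation by angle 2*pi*1*2/7, whose trace is 2*cos(2*pi*1*2/7) = -2*cos(3*pi/7).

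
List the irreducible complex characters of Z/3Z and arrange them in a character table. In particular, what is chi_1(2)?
Character table of Z/3Z (irreps indexed chi_0,...,chi_2 with chi_k(m) = zeta_3^(k*m), zeta_3 = exp(2*pi*i/3)):
  irrep \ class  {0} (size 1)  {1} (size 1)    {2} (size 1)  
  chi_0          1             1               1             
  chi_1          1             exp(2*I*pi/3)   exp(-2*I*pi/3)
  chi_2          1             exp(-2*I*pi/3)  exp(2*I*pi/3) 

Spot check: chi_1(2) = zeta_3^(1*2) = zeta_3^2 = exp(-2*I*pi/3).

Justification: Z/3Z is abelian, so all 3 irreducible complex representations are 1-dimensional. They are given by chi_k(m) = zeta_3^(k*m) for k = 0,...,2. Row orthogonality: sum_m chi_k(m) conj(chi_l(m)) = 3 * [k = l].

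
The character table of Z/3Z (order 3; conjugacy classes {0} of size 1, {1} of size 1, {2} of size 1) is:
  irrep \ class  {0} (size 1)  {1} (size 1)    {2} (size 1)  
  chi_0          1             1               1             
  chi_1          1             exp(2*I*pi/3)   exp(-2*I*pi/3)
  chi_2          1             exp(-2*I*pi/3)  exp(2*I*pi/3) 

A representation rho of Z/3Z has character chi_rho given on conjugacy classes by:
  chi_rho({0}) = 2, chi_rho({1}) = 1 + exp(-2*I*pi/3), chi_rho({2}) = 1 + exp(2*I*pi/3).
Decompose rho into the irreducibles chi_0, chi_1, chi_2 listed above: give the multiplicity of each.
Multiplicities: chi_0: 1, chi_1: 0, chi_2: 1.

Argument: Use <chi_rho, chi> = (1/|G|) sum_C |C| * chi_rho(C) * conj(chi(C)) with |G| = 3 for each irreducible chi in the table:
  <chi_rho, chi_0> = (1/3)[1*(2)*conj(1) + 1*(1 + exp(-2*I*pi/3))*conj(1) + 1*(1 + exp(2*I*pi/3))*conj(1)]
      = (1/3)[(2) + (1 + exp(-2*I*pi/3)) + (1 + exp(2*I*pi/3))] = 3/3 = 1
  <chi_rho, chi_1> = (1/3)[1*(2)*conj(1) + 1*(1 + exp(-2*I*pi/3))*conj(exp(2*I*pi/3)) + 1*(1 + exp(2*I*pi/3))*conj(exp(-2*I*pi/3))]
      = (1/3)[(2) + (-1) + (-1)] = 0/3 = 0
  <chi_rho, chi_2> = (1/3)[1*(2)*conj(1) + 1*(1 + exp(-2*I*pi/3))*conj(exp(-2*I*pi/3)) + 1*(1 + exp(2*I*pi/3))*conj(exp(2*I*pi/3))]
      = (1/3)[(2) + (1 + exp(2*I*pi/3)) + (1 + exp(-2*I*pi/3))] = 3/3 = 1
(Exp terms are combined using exp(i*s)*conj(exp(i*t)) = exp(i*(s-t)), and sums of them are collapsed using the identity that for every m > 1 the m distinct m-th roots of unity sum to 0, e.g. 1 + exp(2*I*pi/3) + exp(-2*I*pi/3) = 0.)
Dimension check: dim(rho) = sum (mult * dim) = 1*1 + 0*1 + 1*1 = 2 = chi_rho(e) = 2.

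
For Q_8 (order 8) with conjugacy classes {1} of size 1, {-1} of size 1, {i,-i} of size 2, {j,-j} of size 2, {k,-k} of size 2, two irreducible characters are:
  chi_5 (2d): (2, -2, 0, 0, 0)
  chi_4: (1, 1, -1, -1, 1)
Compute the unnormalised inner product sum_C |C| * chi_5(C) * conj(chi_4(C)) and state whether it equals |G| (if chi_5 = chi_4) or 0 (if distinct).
Sum = 0; so <chi_5, chi_4> = 0 (distinct irreducibles are orthogonal).

Explanation: Compute term by term over conjugacy classes (|C| * chi_5(C) * conj(chi_4(C))):
  1*(2)*conj(1) + 1*(-2)*conj(1) + 2*(0)*conj(-1) + 2*(0)*conj(-1) + 2*(0)*conj(1)
  = (2) + (-2) + (0) + (0) + (0)
  = 0.
Dividing by |G| = 8 gives 0/8 = 0, matching the row-orthogonality relation <chi_5, chi_4> = [chi_5 = chi_4].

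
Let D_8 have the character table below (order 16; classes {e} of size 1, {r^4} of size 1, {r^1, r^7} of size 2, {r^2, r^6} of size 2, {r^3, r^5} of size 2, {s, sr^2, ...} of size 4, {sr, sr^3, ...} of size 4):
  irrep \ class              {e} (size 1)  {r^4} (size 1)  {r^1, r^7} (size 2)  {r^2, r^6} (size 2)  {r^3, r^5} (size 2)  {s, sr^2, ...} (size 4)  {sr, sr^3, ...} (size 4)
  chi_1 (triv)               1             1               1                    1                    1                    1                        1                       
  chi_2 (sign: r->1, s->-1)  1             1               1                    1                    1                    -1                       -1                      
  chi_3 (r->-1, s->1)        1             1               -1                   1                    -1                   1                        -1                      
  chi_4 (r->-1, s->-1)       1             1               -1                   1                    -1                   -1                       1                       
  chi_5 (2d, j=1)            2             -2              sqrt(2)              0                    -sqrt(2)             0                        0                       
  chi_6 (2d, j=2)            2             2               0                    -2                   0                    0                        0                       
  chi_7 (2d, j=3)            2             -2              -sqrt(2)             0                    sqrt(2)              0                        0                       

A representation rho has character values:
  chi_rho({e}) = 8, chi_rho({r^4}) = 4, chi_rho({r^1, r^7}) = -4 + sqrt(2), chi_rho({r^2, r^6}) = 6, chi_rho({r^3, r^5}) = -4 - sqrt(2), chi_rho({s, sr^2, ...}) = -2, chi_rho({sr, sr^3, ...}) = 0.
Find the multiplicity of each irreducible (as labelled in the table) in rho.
Multiplicities: chi_1: 0, chi_2: 1, chi_3: 2, chi_4: 3, chi_5: 1, chi_6: 0, chi_7: 0.

Solution. Use <chi_rho, chi> = (1/|G|) sum_C |C| * chi_rho(C) * conj(chi(C)) with |G| = 16 for each irreducible chi in the table:
  <chi_rho, chi_1> = (1/16)[1*(8)*conj(1) + 1*(4)*conj(1) + 2*(-4 + sqrt(2))*conj(1) + 2*(6)*conj(1) + 2*(-4 - sqrt(2))*conj(1) + 4*(-2)*conj(1) + 4*(0)*conj(1)]
      = (1/16)[(8) + (4) + (-8 + 2*sqrt(2)) + (12) + (-8 - 2*sqrt(2)) + (-8) + (0)] = 0/16 = 0
  <chi_rho, chi_2> = (1/16)[1*(8)*conj(1) + 1*(4)*conj(1) + 2*(-4 + sqrt(2))*conj(1) + 2*(6)*conj(1) + 2*(-4 - sqrt(2))*conj(1) + 4*(-2)*conj(-1) + 4*(0)*conj(-1)]
      = (1/16)[(8) + (4) + (-8 + 2*sqrt(2)) + (12) + (-8 - 2*sqrt(2)) + (8) + (0)] = 16/16 = 1
  <chi_rho, chi_3> = (1/16)[1*(8)*conj(1) + 1*(4)*conj(1) + 2*(-4 + sqrt(2))*conj(-1) + 2*(6)*conj(1) + 2*(-4 - sqrt(2))*conj(-1) + 4*(-2)*conj(1) + 4*(0)*conj(-1)]
      = (1/16)[(8) + (4) + (8 - 2*sqrt(2)) + (12) + (2*sqrt(2) + 8) + (-8) + (0)] = 32/16 = 2
  <chi_rho, chi_4> = (1/16)[1*(8)*conj(1) + 1*(4)*conj(1) + 2*(-4 + sqrt(2))*conj(-1) + 2*(6)*conj(1) + 2*(-4 - sqrt(2))*conj(-1) + 4*(-2)*conj(-1) + 4*(0)*conj(1)]
      = (1/16)[(8) + (4) + (8 - 2*sqrt(2)) + (12) + (2*sqrt(2) + 8) + (8) + (0)] = 48/16 = 3
  <chi_rho, chi_5> = (1/16)[1*(8)*conj(2) + 1*(4)*conj(-2) + 2*(-4 + sqrt(2))*conj(sqrt(2)) + 2*(6)*conj(0) + 2*(-4 - sqrt(2))*conj(-sqrt(2)) + 4*(-2)*conj(0) + 4*(0)*conj(0)]
      = (1/16)[(16) + (-8) + (4 - 8*sqrt(2)) + (0) + (4 + 8*sqrt(2)) + (0) + (0)] = 16/16 = 1
  <chi_rho, chi_6> = (1/16)[1*(8)*conj(2) + 1*(4)*conj(2) + 2*(-4 + sqrt(2))*conj(0) + 2*(6)*conj(-2) + 2*(-4 - sqrt(2))*conj(0) + 4*(-2)*conj(0) + 4*(0)*conj(0)]
      = (1/16)[(16) + (8) + (0) + (-24) + (0) + (0) + (0)] = 0/16 = 0
  <chi_rho, chi_7> = (1/16)[1*(8)*conj(2) + 1*(4)*conj(-2) + 2*(-4 + sqrt(2))*conj(-sqrt(2)) + 2*(6)*conj(0) + 2*(-4 - sqrt(2))*conj(sqrt(2)) + 4*(-2)*conj(0) + 4*(0)*conj(0)]
      = (1/16)[(16) + (-8) + (-4 + 8*sqrt(2)) + (0) + (-8*sqrt(2) - 4) + (0) + (0)] = 0/16 = 0
Dimension check: dim(rho) = sum (mult * dim) = 0*1 + 1*1 + 2*1 + 3*1 + 1*2 + 0*2 + 0*2 = 8 = chi_rho(e) = 8.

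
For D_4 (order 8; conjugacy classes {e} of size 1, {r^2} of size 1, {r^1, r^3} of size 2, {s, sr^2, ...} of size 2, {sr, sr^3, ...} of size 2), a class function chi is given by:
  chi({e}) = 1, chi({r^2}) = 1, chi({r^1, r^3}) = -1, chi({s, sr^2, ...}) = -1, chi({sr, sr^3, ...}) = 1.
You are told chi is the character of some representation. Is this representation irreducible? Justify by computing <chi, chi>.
Irreducible: <chi, chi> = 1.

<chi, chi> = (1/|G|) sum_C |C| * |chi(C)|^2 = (1/8)[1*|1|^2 + 1*|1|^2 + 2*|-1|^2 + 2*|-1|^2 + 2*|1|^2]
  = (1/8)[(1) + (1) + (2) + (2) + (2)] = 8/8 = 1.
A character is irreducible iff <chi, chi> = 1, so this representation is irreducible.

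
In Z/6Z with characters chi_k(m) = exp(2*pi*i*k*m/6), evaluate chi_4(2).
chi_4(2) = zeta_6^8 = exp(2*I*pi/3)

chi_4(2) = zeta_6^(4*2) = zeta_6^8. Since zeta_6^6 = 1, this equals zeta_6^2 = exp(2*pi*i*2/6) = exp(2*I*pi/3).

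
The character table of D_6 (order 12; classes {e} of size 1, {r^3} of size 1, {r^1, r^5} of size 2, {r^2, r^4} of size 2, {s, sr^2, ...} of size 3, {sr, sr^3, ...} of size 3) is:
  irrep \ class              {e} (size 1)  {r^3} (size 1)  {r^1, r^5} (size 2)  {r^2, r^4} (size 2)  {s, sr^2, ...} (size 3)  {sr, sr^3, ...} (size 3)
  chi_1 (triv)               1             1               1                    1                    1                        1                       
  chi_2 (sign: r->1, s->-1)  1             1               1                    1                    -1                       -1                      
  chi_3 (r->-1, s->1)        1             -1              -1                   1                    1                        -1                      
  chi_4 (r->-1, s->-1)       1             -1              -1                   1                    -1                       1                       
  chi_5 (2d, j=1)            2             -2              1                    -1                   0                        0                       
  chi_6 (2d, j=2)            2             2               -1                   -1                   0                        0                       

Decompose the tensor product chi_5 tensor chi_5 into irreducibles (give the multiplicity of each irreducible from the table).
chi_5 tensor chi_5 = chi_1 + chi_2 + chi_6 (all other irreducibles have multiplicity 0).

Derivation: The character of a tensor product is the pointwise product (chi_5 * chi_5)(C) = chi_5(C) * chi_5(C):
  {e}: (2)*(2), {r^3}: (-2)*(-2), {r^1, r^5}: (1)*(1), {r^2, r^4}: (-1)*(-1), {s, sr^2, ...}: (0)*(0), {sr, sr^3, ...}: (0)*(0)
so (chi_5 * chi_5) takes values
  {e} -> 4, {r^3} -> 4, {r^1, r^5} -> 1, {r^2, r^4} -> 1, {s, sr^2, ...} -> 0, {sr, sr^3, ...} -> 0.
Now take the inner product of this character with each irreducible chi from the table, <chi_5*chi_5, chi> = (1/12) sum_C |C| (chi_5*chi_5)(C) conj(chi(C)):
  <chi_5*chi_5, chi_1> = (1/12)[1*(4)*conj(1) + 1*(4)*conj(1) + 2*(1)*conj(1) + 2*(1)*conj(1) + 3*(0)*conj(1) + 3*(0)*conj(1)]
      = (1/12)[(4) + (4) + (2) + (2) + (0) + (0)] = 12/12 = 1
  <chi_5*chi_5, chi_2> = (1/12)[1*(4)*conj(1) + 1*(4)*conj(1) + 2*(1)*conj(1) + 2*(1)*conj(1) + 3*(0)*conj(-1) + 3*(0)*conj(-1)]
      = (1/12)[(4) + (4) + (2) + (2) + (0) + (0)] = 12/12 = 1
  <chi_5*chi_5, chi_3> = (1/12)[1*(4)*conj(1) + 1*(4)*conj(-1) + 2*(1)*conj(-1) + 2*(1)*conj(1) + 3*(0)*conj(1) + 3*(0)*conj(-1)]
      = (1/12)[(4) + (-4) + (-2) + (2) + (0) + (0)] = 0/12 = 0
  <chi_5*chi_5, chi_4> = (1/12)[1*(4)*conj(1) + 1*(4)*conj(-1) + 2*(1)*conj(-1) + 2*(1)*conj(1) + 3*(0)*conj(-1) + 3*(0)*conj(1)]
      = (1/12)[(4) + (-4) + (-2) + (2) + (0) + (0)] = 0/12 = 0
  <chi_5*chi_5, chi_5> = (1/12)[1*(4)*conj(2) + 1*(4)*conj(-2) + 2*(1)*conj(1) + 2*(1)*conj(-1) + 3*(0)*conj(0) + 3*(0)*conj(0)]
      = (1/12)[(8) + (-8) + (2) + (-2) + (0) + (0)] = 0/12 = 0
  <chi_5*chi_5, chi_6> = (1/12)[1*(4)*conj(2) + 1*(4)*conj(2) + 2*(1)*conj(-1) + 2*(1)*conj(-1) + 3*(0)*conj(0) + 3*(0)*conj(0)]
      = (1/12)[(8) + (8) + (-2) + (-2) + (0) + (0)] = 12/12 = 1
Hence the multiplicities are chi_1: 1, chi_2: 1, chi_6: 1. Dimension check: dim(chi_5)*dim(chi_5) = 2*2 = 4 and sum (mult * dim) = 1*1 + 1*1 + 1*2 = 4.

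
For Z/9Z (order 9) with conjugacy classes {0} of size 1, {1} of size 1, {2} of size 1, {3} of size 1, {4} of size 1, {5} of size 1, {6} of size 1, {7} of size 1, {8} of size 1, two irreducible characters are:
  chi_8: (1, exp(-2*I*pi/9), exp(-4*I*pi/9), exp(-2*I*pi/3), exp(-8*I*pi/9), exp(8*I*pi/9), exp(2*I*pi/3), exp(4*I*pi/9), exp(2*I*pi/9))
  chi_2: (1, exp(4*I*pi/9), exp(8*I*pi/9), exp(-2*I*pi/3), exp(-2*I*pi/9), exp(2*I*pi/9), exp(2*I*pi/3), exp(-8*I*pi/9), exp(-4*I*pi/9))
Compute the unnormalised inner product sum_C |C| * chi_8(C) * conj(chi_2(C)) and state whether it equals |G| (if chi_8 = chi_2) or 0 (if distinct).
Sum = 0; so <chi_8, chi_2> = 0 (distinct irreducibles are orthogonal).

Working: Compute term by term over conjugacy classes (|C| * chi_8(C) * conj(chi_2(C))):
  1*(1)*conj(1) + 1*(exp(-2*I*pi/9))*conj(exp(4*I*pi/9)) + 1*(exp(-4*I*pi/9))*conj(exp(8*I*pi/9)) + 1*(exp(-2*I*pi/3))*conj(exp(-2*I*pi/3)) + 1*(exp(-8*I*pi/9))*conj(exp(-2*I*pi/9)) + 1*(exp(8*I*pi/9))*conj(exp(2*I*pi/9)) + 1*(exp(2*I*pi/3))*conj(exp(2*I*pi/3)) + 1*(exp(4*I*pi/9))*conj(exp(-8*I*pi/9)) + 1*(exp(2*I*pi/9))*conj(exp(-4*I*pi/9))
  = (1) + (exp(-2*I*pi/3)) + (exp(2*I*pi/3)) + (1) + (exp(-2*I*pi/3)) + (exp(2*I*pi/3)) + (1) + (exp(-2*I*pi/3)) + (exp(2*I*pi/3))
  = 0.
(Exp terms are combined using exp(i*s)*conj(exp(i*t)) = exp(i*(s-t)), and sums of them are collapsed using the identity that for every m > 1 the m distinct m-th roots of unity sum to 0, e.g. 1 + exp(2*I*pi/3) + exp(-2*I*pi/3) = 0.)
Dividing by |G| = 9 gives 0/9 = 0, matching the row-orthogonality relation <chi_8, chi_2> = [chi_8 = chi_2].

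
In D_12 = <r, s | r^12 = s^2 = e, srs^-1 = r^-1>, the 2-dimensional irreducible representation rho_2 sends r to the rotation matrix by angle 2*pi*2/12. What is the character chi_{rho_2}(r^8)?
chi_{rho_2}(r^8) = 2*cos(2*pi*2*8/12) = -1

Details: rho_2(r^8) is rotation by angle 2*pi*2*8/12, whose trace is 2*cos(2*pi*2*8/12) = -1.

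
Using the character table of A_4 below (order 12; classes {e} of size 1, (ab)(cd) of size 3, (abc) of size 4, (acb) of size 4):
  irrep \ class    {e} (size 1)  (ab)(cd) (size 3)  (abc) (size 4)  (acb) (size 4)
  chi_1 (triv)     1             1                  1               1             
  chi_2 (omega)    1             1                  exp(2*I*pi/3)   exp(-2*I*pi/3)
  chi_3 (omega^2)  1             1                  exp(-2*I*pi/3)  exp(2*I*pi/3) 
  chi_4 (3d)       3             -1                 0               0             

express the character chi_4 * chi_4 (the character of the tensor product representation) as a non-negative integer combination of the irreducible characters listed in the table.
chi_4 tensor chi_4 = chi_1 + chi_2 + chi_3 + 2*chi_4 (all other irreducibles have multiplicity 0).

Explanation: The character of a tensor product is the pointwise product (chi_4 * chi_4)(C) = chi_4(C) * chi_4(C):
  {e}: (3)*(3), (ab)(cd): (-1)*(-1), (abc): (0)*(0), (acb): (0)*(0)
so (chi_4 * chi_4) takes values
  {e} -> 9, (ab)(cd) -> 1, (abc) -> 0, (acb) -> 0.
Now take the inner product of this character with each irreducible chi from the table, <chi_4*chi_4, chi> = (1/12) sum_C |C| (chi_4*chi_4)(C) conj(chi(C)):
  <chi_4*chi_4, chi_1> = (1/12)[1*(9)*conj(1) + 3*(1)*conj(1) + 4*(0)*conj(1) + 4*(0)*conj(1)]
      = (1/12)[(9) + (3) + (0) + (0)] = 12/12 = 1
  <chi_4*chi_4, chi_2> = (1/12)[1*(9)*conj(1) + 3*(1)*conj(1) + 4*(0)*conj(exp(2*I*pi/3)) + 4*(0)*conj(exp(-2*I*pi/3))]
      = (1/12)[(9) + (3) + (0) + (0)] = 12/12 = 1
  <chi_4*chi_4, chi_3> = (1/12)[1*(9)*conj(1) + 3*(1)*conj(1) + 4*(0)*conj(exp(-2*I*pi/3)) + 4*(0)*conj(exp(2*I*pi/3))]
      = (1/12)[(9) + (3) + (0) + (0)] = 12/12 = 1
  <chi_4*chi_4, chi_4> = (1/12)[1*(9)*conj(3) + 3*(1)*conj(-1) + 4*(0)*conj(0) + 4*(0)*conj(0)]
      = (1/12)[(27) + (-3) + (0) + (0)] = 24/12 = 2
(Exp terms are combined using exp(i*s)*conj(exp(i*t)) = exp(i*(s-t)), and sums of them are collapsed using the identity that for every m > 1 the m distinct m-th roots of unity sum to 0, e.g. 1 + exp(2*I*pi/3) + exp(-2*I*pi/3) = 0.)
Hence the multiplicities are chi_1: 1, chi_2: 1, chi_3: 1, chi_4: 2. Dimension check: dim(chi_4)*dim(chi_4) = 3*3 = 9 and sum (mult * dim) = 1*1 + 1*1 + 1*1 + 2*3 = 9.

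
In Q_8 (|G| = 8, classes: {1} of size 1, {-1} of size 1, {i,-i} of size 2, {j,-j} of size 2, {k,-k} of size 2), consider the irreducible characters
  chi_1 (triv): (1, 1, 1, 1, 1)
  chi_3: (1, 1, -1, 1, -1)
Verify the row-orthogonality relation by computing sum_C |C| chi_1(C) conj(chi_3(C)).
Sum = 0; so <chi_1, chi_3> = 0 (distinct irreducibles are orthogonal).

Reasoning: Compute term by term over conjugacy classes (|C| * chi_1(C) * conj(chi_3(C))):
  1*(1)*conj(1) + 1*(1)*conj(1) + 2*(1)*conj(-1) + 2*(1)*conj(1) + 2*(1)*conj(-1)
  = (1) + (1) + (-2) + (2) + (-2)
  = 0.
Dividing by |G| = 8 gives 0/8 = 0, matching the row-orthogonality relation <chi_1, chi_3> = [chi_1 = chi_3].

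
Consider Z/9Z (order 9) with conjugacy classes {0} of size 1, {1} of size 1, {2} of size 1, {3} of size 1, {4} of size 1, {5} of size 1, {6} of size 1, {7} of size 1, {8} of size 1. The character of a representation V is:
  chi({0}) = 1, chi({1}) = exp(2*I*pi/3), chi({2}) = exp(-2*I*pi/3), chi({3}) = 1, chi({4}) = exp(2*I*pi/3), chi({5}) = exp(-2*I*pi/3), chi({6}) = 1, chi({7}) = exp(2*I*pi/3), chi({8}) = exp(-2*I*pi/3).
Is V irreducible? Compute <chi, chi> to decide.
Irreducible: <chi, chi> = 1.

Justification: <chi, chi> = (1/|G|) sum_C |C| * |chi(C)|^2 = (1/9)[1*|1|^2 + 1*|exp(2*I*pi/3)|^2 + 1*|exp(-2*I*pi/3)|^2 + 1*|1|^2 + 1*|exp(2*I*pi/3)|^2 + 1*|exp(-2*I*pi/3)|^2 + 1*|1|^2 + 1*|exp(2*I*pi/3)|^2 + 1*|exp(-2*I*pi/3)|^2]
  = (1/9)[(1) + (1) + (1) + (1) + (1) + (1) + (1) + (1) + (1)] = 9/9 = 1.
(Exp terms are combined using exp(i*s)*conj(exp(i*t)) = exp(i*(s-t)), and sums of them are collapsed using the identity that for every m > 1 the m distinct m-th roots of unity sum to 0, e.g. 1 + exp(2*I*pi/3) + exp(-2*I*pi/3) = 0.)
A character is irreducible iff <chi, chi> = 1, so this representation is irreducible.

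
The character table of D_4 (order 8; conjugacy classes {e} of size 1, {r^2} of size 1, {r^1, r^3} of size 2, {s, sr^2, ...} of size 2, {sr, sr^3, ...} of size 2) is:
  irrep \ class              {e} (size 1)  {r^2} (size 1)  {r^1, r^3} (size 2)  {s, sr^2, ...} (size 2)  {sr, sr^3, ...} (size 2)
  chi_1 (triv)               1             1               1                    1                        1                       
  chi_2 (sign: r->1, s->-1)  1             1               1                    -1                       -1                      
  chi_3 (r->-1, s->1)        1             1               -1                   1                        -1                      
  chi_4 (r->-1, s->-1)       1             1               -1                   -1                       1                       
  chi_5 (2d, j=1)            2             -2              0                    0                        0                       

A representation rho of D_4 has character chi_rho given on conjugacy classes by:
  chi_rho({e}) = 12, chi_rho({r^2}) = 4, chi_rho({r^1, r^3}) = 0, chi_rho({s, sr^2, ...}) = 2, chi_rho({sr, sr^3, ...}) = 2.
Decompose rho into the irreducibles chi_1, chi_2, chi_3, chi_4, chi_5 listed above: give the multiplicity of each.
Multiplicities: chi_1: 3, chi_2: 1, chi_3: 2, chi_4: 2, chi_5: 2.

Solution. Use <chi_rho, chi> = (1/|G|) sum_C |C| * chi_rho(C) * conj(chi(C)) with |G| = 8 for each irreducible chi in the table:
  <chi_rho, chi_1> = (1/8)[1*(12)*conj(1) + 1*(4)*conj(1) + 2*(0)*conj(1) + 2*(2)*conj(1) + 2*(2)*conj(1)]
      = (1/8)[(12) + (4) + (0) + (4) + (4)] = 24/8 = 3
  <chi_rho, chi_2> = (1/8)[1*(12)*conj(1) + 1*(4)*conj(1) + 2*(0)*conj(1) + 2*(2)*conj(-1) + 2*(2)*conj(-1)]
      = (1/8)[(12) + (4) + (0) + (-4) + (-4)] = 8/8 = 1
  <chi_rho, chi_3> = (1/8)[1*(12)*conj(1) + 1*(4)*conj(1) + 2*(0)*conj(-1) + 2*(2)*conj(1) + 2*(2)*conj(-1)]
      = (1/8)[(12) + (4) + (0) + (4) + (-4)] = 16/8 = 2
  <chi_rho, chi_4> = (1/8)[1*(12)*conj(1) + 1*(4)*conj(1) + 2*(0)*conj(-1) + 2*(2)*conj(-1) + 2*(2)*conj(1)]
      = (1/8)[(12) + (4) + (0) + (-4) + (4)] = 16/8 = 2
  <chi_rho, chi_5> = (1/8)[1*(12)*conj(2) + 1*(4)*conj(-2) + 2*(0)*conj(0) + 2*(2)*conj(0) + 2*(2)*conj(0)]
      = (1/8)[(24) + (-8) + (0) + (0) + (0)] = 16/8 = 2
Dimension check: dim(rho) = sum (mult * dim) = 3*1 + 1*1 + 2*1 + 2*1 + 2*2 = 12 = chi_rho(e) = 12.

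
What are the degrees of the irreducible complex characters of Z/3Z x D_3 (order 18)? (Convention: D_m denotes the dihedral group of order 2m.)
Dimensions: 1, 1, 1, 1, 1, 1, 2, 2, 2

Working: There are 9 irreducibles (= number of conjugacy classes). Their dimensions d_i satisfy sum d_i^2 = |G| = 18: 1 + 1 + 1 + 1 + 1 + 1 + 4 + 4 + 4 = 18. (For the product with Z/3Z: each of the 3 1-dim characters of Z/3Z tensors with each irrep of D_3, giving 3 copies of each D_3-dimension.)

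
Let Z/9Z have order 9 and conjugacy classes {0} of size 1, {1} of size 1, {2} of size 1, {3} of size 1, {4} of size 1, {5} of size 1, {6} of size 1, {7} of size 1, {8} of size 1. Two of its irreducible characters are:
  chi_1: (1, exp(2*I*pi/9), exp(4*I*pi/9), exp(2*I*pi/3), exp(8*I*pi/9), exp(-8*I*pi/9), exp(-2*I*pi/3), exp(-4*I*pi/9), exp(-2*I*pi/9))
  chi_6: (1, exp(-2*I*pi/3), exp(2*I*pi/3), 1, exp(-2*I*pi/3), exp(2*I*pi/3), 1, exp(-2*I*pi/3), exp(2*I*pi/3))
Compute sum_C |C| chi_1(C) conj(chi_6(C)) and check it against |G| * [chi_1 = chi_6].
Sum = 0; so <chi_1, chi_6> = 0 (distinct irreducibles are orthogonal).

Compute term by term over conjugacy classes (|C| * chi_1(C) * conj(chi_6(C))):
  1*(1)*conj(1) + 1*(exp(2*I*pi/9))*conj(exp(-2*I*pi/3)) + 1*(exp(4*I*pi/9))*conj(exp(2*I*pi/3)) + 1*(exp(2*I*pi/3))*conj(1) + 1*(exp(8*I*pi/9))*conj(exp(-2*I*pi/3)) + 1*(exp(-8*I*pi/9))*conj(exp(2*I*pi/3)) + 1*(exp(-2*I*pi/3))*conj(1) + 1*(exp(-4*I*pi/9))*conj(exp(-2*I*pi/3)) + 1*(exp(-2*I*pi/9))*conj(exp(2*I*pi/3))
  = (1) + (exp(8*I*pi/9)) + (exp(-2*I*pi/9)) + (exp(2*I*pi/3)) + (exp(-4*I*pi/9)) + (exp(4*I*pi/9)) + (exp(-2*I*pi/3)) + (exp(2*I*pi/9)) + (exp(-8*I*pi/9))
  = 0.
(Exp terms are combined using exp(i*s)*conj(exp(i*t)) = exp(i*(s-t)), and sums of them are collapsed using the identity that for every m > 1 the m distinct m-th roots of unity sum to 0, e.g. 1 + exp(2*I*pi/3) + exp(-2*I*pi/3) = 0.)
Dividing by |G| = 9 gives 0/9 = 0, matching the row-orthogonality relation <chi_1, chi_6> = [chi_1 = chi_6].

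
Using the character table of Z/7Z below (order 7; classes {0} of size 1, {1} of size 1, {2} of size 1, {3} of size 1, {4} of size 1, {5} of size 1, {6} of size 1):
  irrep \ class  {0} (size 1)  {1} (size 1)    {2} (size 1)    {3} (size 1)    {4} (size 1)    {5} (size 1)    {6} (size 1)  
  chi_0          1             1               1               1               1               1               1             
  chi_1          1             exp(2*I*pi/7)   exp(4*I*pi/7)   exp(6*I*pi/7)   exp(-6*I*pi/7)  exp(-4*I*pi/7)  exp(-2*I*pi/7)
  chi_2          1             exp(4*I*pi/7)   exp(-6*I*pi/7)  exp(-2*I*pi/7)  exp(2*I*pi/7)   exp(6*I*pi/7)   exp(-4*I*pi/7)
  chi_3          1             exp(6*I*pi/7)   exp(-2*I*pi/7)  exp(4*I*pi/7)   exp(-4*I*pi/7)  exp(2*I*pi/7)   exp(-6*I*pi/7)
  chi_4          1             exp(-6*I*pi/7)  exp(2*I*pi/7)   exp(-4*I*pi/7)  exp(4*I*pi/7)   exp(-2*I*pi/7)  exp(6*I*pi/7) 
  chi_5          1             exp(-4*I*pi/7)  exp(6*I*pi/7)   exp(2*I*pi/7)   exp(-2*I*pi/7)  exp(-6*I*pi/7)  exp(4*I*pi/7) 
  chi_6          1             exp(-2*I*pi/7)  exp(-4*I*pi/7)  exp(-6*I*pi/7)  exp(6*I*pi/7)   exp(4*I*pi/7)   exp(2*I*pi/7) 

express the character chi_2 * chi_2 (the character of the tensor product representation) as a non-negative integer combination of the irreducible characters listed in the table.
chi_2 tensor chi_2 = chi_4 (all other irreducibles have multiplicity 0).

Solution. The character of a tensor product is the pointwise product (chi_2 * chi_2)(C) = chi_2(C) * chi_2(C):
  {0}: (1)*(1), {1}: (exp(4*I*pi/7))*(exp(4*I*pi/7)), {2}: (exp(-6*I*pi/7))*(exp(-6*I*pi/7)), {3}: (exp(-2*I*pi/7))*(exp(-2*I*pi/7)), {4}: (exp(2*I*pi/7))*(exp(2*I*pi/7)), {5}: (exp(6*I*pi/7))*(exp(6*I*pi/7)), {6}: (exp(-4*I*pi/7))*(exp(-4*I*pi/7))
so (chi_2 * chi_2) takes values
  {0} -> 1, {1} -> exp(-6*I*pi/7), {2} -> exp(2*I*pi/7), {3} -> exp(-4*I*pi/7), {4} -> exp(4*I*pi/7), {5} -> exp(-2*I*pi/7), {6} -> exp(6*I*pi/7).
Now take the inner product of this character with each irreducible chi from the table, <chi_2*chi_2, chi> = (1/7) sum_C |C| (chi_2*chi_2)(C) conj(chi(C)):
  <chi_2*chi_2, chi_0> = (1/7)[1*(1)*conj(1) + 1*(exp(-6*I*pi/7))*conj(1) + 1*(exp(2*I*pi/7))*conj(1) + 1*(exp(-4*I*pi/7))*conj(1) + 1*(exp(4*I*pi/7))*conj(1) + 1*(exp(-2*I*pi/7))*conj(1) + 1*(exp(6*I*pi/7))*conj(1)]
      = (1/7)[(1) + (exp(-6*I*pi/7)) + (exp(2*I*pi/7)) + (exp(-4*I*pi/7)) + (exp(4*I*pi/7)) + (exp(-2*I*pi/7)) + (exp(6*I*pi/7))] = 0/7 = 0
  <chi_2*chi_2, chi_1> = (1/7)[1*(1)*conj(1) + 1*(exp(-6*I*pi/7))*conj(exp(2*I*pi/7)) + 1*(exp(2*I*pi/7))*conj(exp(4*I*pi/7)) + 1*(exp(-4*I*pi/7))*conj(exp(6*I*pi/7)) + 1*(exp(4*I*pi/7))*conj(exp(-6*I*pi/7)) + 1*(exp(-2*I*pi/7))*conj(exp(-4*I*pi/7)) + 1*(exp(6*I*pi/7))*conj(exp(-2*I*pi/7))]
      = (1/7)[(1) + (exp(6*I*pi/7)) + (exp(-2*I*pi/7)) + (exp(4*I*pi/7)) + (exp(-4*I*pi/7)) + (exp(2*I*pi/7)) + (exp(-6*I*pi/7))] = 0/7 = 0
  <chi_2*chi_2, chi_2> = (1/7)[1*(1)*conj(1) + 1*(exp(-6*I*pi/7))*conj(exp(4*I*pi/7)) + 1*(exp(2*I*pi/7))*conj(exp(-6*I*pi/7)) + 1*(exp(-4*I*pi/7))*conj(exp(-2*I*pi/7)) + 1*(exp(4*I*pi/7))*conj(exp(2*I*pi/7)) + 1*(exp(-2*I*pi/7))*conj(exp(6*I*pi/7)) + 1*(exp(6*I*pi/7))*conj(exp(-4*I*pi/7))]
      = (1/7)[(1) + (exp(4*I*pi/7)) + (exp(-6*I*pi/7)) + (exp(-2*I*pi/7)) + (exp(2*I*pi/7)) + (exp(6*I*pi/7)) + (exp(-4*I*pi/7))] = 0/7 = 0
  <chi_2*chi_2, chi_3> = (1/7)[1*(1)*conj(1) + 1*(exp(-6*I*pi/7))*conj(exp(6*I*pi/7)) + 1*(exp(2*I*pi/7))*conj(exp(-2*I*pi/7)) + 1*(exp(-4*I*pi/7))*conj(exp(4*I*pi/7)) + 1*(exp(4*I*pi/7))*conj(exp(-4*I*pi/7)) + 1*(exp(-2*I*pi/7))*conj(exp(2*I*pi/7)) + 1*(exp(6*I*pi/7))*conj(exp(-6*I*pi/7))]
      = (1/7)[(1) + (exp(2*I*pi/7)) + (exp(4*I*pi/7)) + (exp(6*I*pi/7)) + (exp(-6*I*pi/7)) + (exp(-4*I*pi/7)) + (exp(-2*I*pi/7))] = 0/7 = 0
  <chi_2*chi_2, chi_4> = (1/7)[1*(1)*conj(1) + 1*(exp(-6*I*pi/7))*conj(exp(-6*I*pi/7)) + 1*(exp(2*I*pi/7))*conj(exp(2*I*pi/7)) + 1*(exp(-4*I*pi/7))*conj(exp(-4*I*pi/7)) + 1*(exp(4*I*pi/7))*conj(exp(4*I*pi/7)) + 1*(exp(-2*I*pi/7))*conj(exp(-2*I*pi/7)) + 1*(exp(6*I*pi/7))*conj(exp(6*I*pi/7))]
      = (1/7)[(1) + (1) + (1) + (1) + (1) + (1) + (1)] = 7/7 = 1
  <chi_2*chi_2, chi_5> = (1/7)[1*(1)*conj(1) + 1*(exp(-6*I*pi/7))*conj(exp(-4*I*pi/7)) + 1*(exp(2*I*pi/7))*conj(exp(6*I*pi/7)) + 1*(exp(-4*I*pi/7))*conj(exp(2*I*pi/7)) + 1*(exp(4*I*pi/7))*conj(exp(-2*I*pi/7)) + 1*(exp(-2*I*pi/7))*conj(exp(-6*I*pi/7)) + 1*(exp(6*I*pi/7))*conj(exp(4*I*pi/7))]
      = (1/7)[(1) + (exp(-2*I*pi/7)) + (exp(-4*I*pi/7)) + (exp(-6*I*pi/7)) + (exp(6*I*pi/7)) + (exp(4*I*pi/7)) + (exp(2*I*pi/7))] = 0/7 = 0
  <chi_2*chi_2, chi_6> = (1/7)[1*(1)*conj(1) + 1*(exp(-6*I*pi/7))*conj(exp(-2*I*pi/7)) + 1*(exp(2*I*pi/7))*conj(exp(-4*I*pi/7)) + 1*(exp(-4*I*pi/7))*conj(exp(-6*I*pi/7)) + 1*(exp(4*I*pi/7))*conj(exp(6*I*pi/7)) + 1*(exp(-2*I*pi/7))*conj(exp(4*I*pi/7)) + 1*(exp(6*I*pi/7))*conj(exp(2*I*pi/7))]
      = (1/7)[(1) + (exp(-4*I*pi/7)) + (exp(6*I*pi/7)) + (exp(2*I*pi/7)) + (exp(-2*I*pi/7)) + (exp(-6*I*pi/7)) + (exp(4*I*pi/7))] = 0/7 = 0
(Exp terms are combined using exp(i*s)*conj(exp(i*t)) = exp(i*(s-t)), and sums of them are collapsed using the identity that for every m > 1 the m distinct m-th roots of unity sum to 0, e.g. 1 + exp(2*I*pi/3) + exp(-2*I*pi/3) = 0.)
Hence the multiplicities are chi_4: 1. Dimension check: dim(chi_2)*dim(chi_2) = 1*1 = 1 and sum (mult * dim) = 1*1 = 1.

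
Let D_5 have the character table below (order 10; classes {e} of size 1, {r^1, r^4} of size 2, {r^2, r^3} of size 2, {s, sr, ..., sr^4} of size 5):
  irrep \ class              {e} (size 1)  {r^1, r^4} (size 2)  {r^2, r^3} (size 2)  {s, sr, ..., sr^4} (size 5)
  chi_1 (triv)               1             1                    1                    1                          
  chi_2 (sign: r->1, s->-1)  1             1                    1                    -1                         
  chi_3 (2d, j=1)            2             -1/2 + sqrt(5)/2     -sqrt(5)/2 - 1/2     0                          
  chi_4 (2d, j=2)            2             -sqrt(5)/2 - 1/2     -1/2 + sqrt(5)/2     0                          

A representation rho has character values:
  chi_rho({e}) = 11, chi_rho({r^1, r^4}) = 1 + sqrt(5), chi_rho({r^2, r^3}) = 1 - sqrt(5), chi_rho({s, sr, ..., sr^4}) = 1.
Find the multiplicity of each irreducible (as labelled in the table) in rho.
Multiplicities: chi_1: 2, chi_2: 1, chi_3: 3, chi_4: 1.

Details: Use <chi_rho, chi> = (1/|G|) sum_C |C| * chi_rho(C) * conj(chi(C)) with |G| = 10 for each irreducible chi in the table:
  <chi_rho, chi_1> = (1/10)[1*(11)*conj(1) + 2*(1 + sqrt(5))*conj(1) + 2*(1 - sqrt(5))*conj(1) + 5*(1)*conj(1)]
      = (1/10)[(11) + (2 + 2*sqrt(5)) + (2 - 2*sqrt(5)) + (5)] = 20/10 = 2
  <chi_rho, chi_2> = (1/10)[1*(11)*conj(1) + 2*(1 + sqrt(5))*conj(1) + 2*(1 - sqrt(5))*conj(1) + 5*(1)*conj(-1)]
      = (1/10)[(11) + (2 + 2*sqrt(5)) + (2 - 2*sqrt(5)) + (-5)] = 10/10 = 1
  <chi_rho, chi_3> = (1/10)[1*(11)*conj(2) + 2*(1 + sqrt(5))*conj(-1/2 + sqrt(5)/2) + 2*(1 - sqrt(5))*conj(-sqrt(5)/2 - 1/2) + 5*(1)*conj(0)]
      = (1/10)[(22) + (4) + (4) + (0)] = 30/10 = 3
  <chi_rho, chi_4> = (1/10)[1*(11)*conj(2) + 2*(1 + sqrt(5))*conj(-sqrt(5)/2 - 1/2) + 2*(1 - sqrt(5))*conj(-1/2 + sqrt(5)/2) + 5*(1)*conj(0)]
      = (1/10)[(22) + (-6 - 2*sqrt(5)) + (-6 + 2*sqrt(5)) + (0)] = 10/10 = 1
Dimension check: dim(rho) = sum (mult * dim) = 2*1 + 1*1 + 3*2 + 1*2 = 11 = chi_rho(e) = 11.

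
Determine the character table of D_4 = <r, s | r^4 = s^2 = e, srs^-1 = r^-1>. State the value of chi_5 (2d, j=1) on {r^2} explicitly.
Conjugacy classes: {e} of size 1, {r^2} of size 1, {r^1, r^3} of size 2, {s, sr^2, ...} of size 2, {sr, sr^3, ...} of size 2.
Character table:
  irrep \ class              {e} (size 1)  {r^2} (size 1)  {r^1, r^3} (size 2)  {s, sr^2, ...} (size 2)  {sr, sr^3, ...} (size 2)
  chi_1 (triv)               1             1               1                    1                        1                       
  chi_2 (sign: r->1, s->-1)  1             1               1                    -1                       -1                      
  chi_3 (r->-1, s->1)        1             1               -1                   1                        -1                      
  chi_4 (r->-1, s->-1)       1             1               -1                   -1                       1                       
  chi_5 (2d, j=1)            2             -2              0                    0                        0                       

Spot check: chi_5 (2d, j=1) on {r^2} = -2.

Why: D_4 has order 2*4 = 8 with 5 conjugacy classes, hence 5 irreducibles. Sum of squared dims 1 + 1 + 1 + 1 + 4 = 8 = |G|. Linear characters come from the abelianisation; the 2-dimensional irreps have character r^k -> 2*cos(2*pi*j*k/4), reflections -> 0.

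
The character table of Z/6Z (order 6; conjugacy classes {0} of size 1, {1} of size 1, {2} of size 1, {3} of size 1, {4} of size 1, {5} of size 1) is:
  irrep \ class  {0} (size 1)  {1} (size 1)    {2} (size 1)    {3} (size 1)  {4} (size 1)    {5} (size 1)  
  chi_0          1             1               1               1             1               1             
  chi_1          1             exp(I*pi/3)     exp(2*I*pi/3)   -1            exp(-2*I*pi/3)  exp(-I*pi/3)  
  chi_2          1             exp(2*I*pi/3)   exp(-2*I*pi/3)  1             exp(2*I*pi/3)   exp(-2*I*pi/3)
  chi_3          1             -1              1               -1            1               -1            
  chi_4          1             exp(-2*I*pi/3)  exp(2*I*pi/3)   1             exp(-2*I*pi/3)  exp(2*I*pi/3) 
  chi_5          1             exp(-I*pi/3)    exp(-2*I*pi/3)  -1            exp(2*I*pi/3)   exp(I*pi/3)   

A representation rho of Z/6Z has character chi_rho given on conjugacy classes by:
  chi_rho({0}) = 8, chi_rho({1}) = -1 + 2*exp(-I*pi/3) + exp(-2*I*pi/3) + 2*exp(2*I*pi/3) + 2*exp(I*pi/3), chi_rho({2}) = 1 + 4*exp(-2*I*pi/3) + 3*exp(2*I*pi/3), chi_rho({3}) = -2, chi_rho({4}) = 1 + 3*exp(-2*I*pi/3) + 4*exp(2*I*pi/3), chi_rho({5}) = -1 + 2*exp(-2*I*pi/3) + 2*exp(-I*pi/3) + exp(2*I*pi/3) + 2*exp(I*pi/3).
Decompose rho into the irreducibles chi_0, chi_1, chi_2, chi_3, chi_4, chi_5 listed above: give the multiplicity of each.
Multiplicities: chi_0: 0, chi_1: 2, chi_2: 2, chi_3: 1, chi_4: 1, chi_5: 2.

Explanation: Use <chi_rho, chi> = (1/|G|) sum_C |C| * chi_rho(C) * conj(chi(C)) with |G| = 6 for each irreducible chi in the table:
  <chi_rho, chi_0> = (1/6)[1*(8)*conj(1) + 1*(-1 + 2*exp(-I*pi/3) + exp(-2*I*pi/3) + 2*exp(2*I*pi/3) + 2*exp(I*pi/3))*conj(1) + 1*(1 + 4*exp(-2*I*pi/3) + 3*exp(2*I*pi/3))*conj(1) + 1*(-2)*conj(1) + 1*(1 + 3*exp(-2*I*pi/3) + 4*exp(2*I*pi/3))*conj(1) + 1*(-1 + 2*exp(-2*I*pi/3) + 2*exp(-I*pi/3) + exp(2*I*pi/3) + 2*exp(I*pi/3))*conj(1)]
      = (1/6)[(8) + (-1 + 2*exp(-I*pi/3) + exp(-2*I*pi/3) + 2*exp(2*I*pi/3) + 2*exp(I*pi/3)) + (1 + 4*exp(-2*I*pi/3) + 3*exp(2*I*pi/3)) + (-2) + (1 + 3*exp(-2*I*pi/3) + 4*exp(2*I*pi/3)) + (-1 + 2*exp(-2*I*pi/3) + 2*exp(-I*pi/3) + exp(2*I*pi/3) + 2*exp(I*pi/3))] = 0/6 = 0
  <chi_rho, chi_1> = (1/6)[1*(8)*conj(1) + 1*(-1 + 2*exp(-I*pi/3) + exp(-2*I*pi/3) + 2*exp(2*I*pi/3) + 2*exp(I*pi/3))*conj(exp(I*pi/3)) + 1*(1 + 4*exp(-2*I*pi/3) + 3*exp(2*I*pi/3))*conj(exp(2*I*pi/3)) + 1*(-2)*conj(-1) + 1*(1 + 3*exp(-2*I*pi/3) + 4*exp(2*I*pi/3))*conj(exp(-2*I*pi/3)) + 1*(-1 + 2*exp(-2*I*pi/3) + 2*exp(-I*pi/3) + exp(2*I*pi/3) + 2*exp(I*pi/3))*conj(exp(-I*pi/3))]
      = (1/6)[(8) + (1 + 2*exp(-2*I*pi/3) - exp(-I*pi/3) + 2*exp(I*pi/3)) + (3 + exp(-2*I*pi/3) + 4*exp(2*I*pi/3)) + (2) + (3 + 4*exp(-2*I*pi/3) + exp(2*I*pi/3)) + (1 + 2*exp(-I*pi/3) - exp(I*pi/3) + 2*exp(2*I*pi/3))] = 12/6 = 2
  <chi_rho, chi_2> = (1/6)[1*(8)*conj(1) + 1*(-1 + 2*exp(-I*pi/3) + exp(-2*I*pi/3) + 2*exp(2*I*pi/3) + 2*exp(I*pi/3))*conj(exp(2*I*pi/3)) + 1*(1 + 4*exp(-2*I*pi/3) + 3*exp(2*I*pi/3))*conj(exp(-2*I*pi/3)) + 1*(-2)*conj(1) + 1*(1 + 3*exp(-2*I*pi/3) + 4*exp(2*I*pi/3))*conj(exp(2*I*pi/3)) + 1*(-1 + 2*exp(-2*I*pi/3) + 2*exp(-I*pi/3) + exp(2*I*pi/3) + 2*exp(I*pi/3))*conj(exp(-2*I*pi/3))]
      = (1/6)[(8) + (1) + (4 + 3*exp(-2*I*pi/3) + exp(2*I*pi/3)) + (-2) + (4 + exp(-2*I*pi/3) + 3*exp(2*I*pi/3)) + (1)] = 12/6 = 2
  <chi_rho, chi_3> = (1/6)[1*(8)*conj(1) + 1*(-1 + 2*exp(-I*pi/3) + exp(-2*I*pi/3) + 2*exp(2*I*pi/3) + 2*exp(I*pi/3))*conj(-1) + 1*(1 + 4*exp(-2*I*pi/3) + 3*exp(2*I*pi/3))*conj(1) + 1*(-2)*conj(-1) + 1*(1 + 3*exp(-2*I*pi/3) + 4*exp(2*I*pi/3))*conj(1) + 1*(-1 + 2*exp(-2*I*pi/3) + 2*exp(-I*pi/3) + exp(2*I*pi/3) + 2*exp(I*pi/3))*conj(-1)]
      = (1/6)[(8) + (1 - 2*exp(I*pi/3) - 2*exp(2*I*pi/3) - exp(-2*I*pi/3) - 2*exp(-I*pi/3)) + (1 + 4*exp(-2*I*pi/3) + 3*exp(2*I*pi/3)) + (2) + (1 + 3*exp(-2*I*pi/3) + 4*exp(2*I*pi/3)) + (1 - 2*exp(I*pi/3) - exp(2*I*pi/3) - 2*exp(-I*pi/3) - 2*exp(-2*I*pi/3))] = 6/6 = 1
  <chi_rho, chi_4> = (1/6)[1*(8)*conj(1) + 1*(-1 + 2*exp(-I*pi/3) + exp(-2*I*pi/3) + 2*exp(2*I*pi/3) + 2*exp(I*pi/3))*conj(exp(-2*I*pi/3)) + 1*(1 + 4*exp(-2*I*pi/3) + 3*exp(2*I*pi/3))*conj(exp(2*I*pi/3)) + 1*(-2)*conj(1) + 1*(1 + 3*exp(-2*I*pi/3) + 4*exp(2*I*pi/3))*conj(exp(-2*I*pi/3)) + 1*(-1 + 2*exp(-2*I*pi/3) + 2*exp(-I*pi/3) + exp(2*I*pi/3) + 2*exp(I*pi/3))*conj(exp(2*I*pi/3))]
      = (1/6)[(8) + (-1 + 2*exp(-2*I*pi/3) - exp(2*I*pi/3) + 2*exp(I*pi/3)) + (3 + exp(-2*I*pi/3) + 4*exp(2*I*pi/3)) + (-2) + (3 + 4*exp(-2*I*pi/3) + exp(2*I*pi/3)) + (-1 + 2*exp(-I*pi/3) - exp(-2*I*pi/3) + 2*exp(2*I*pi/3))] = 6/6 = 1
  <chi_rho, chi_5> = (1/6)[1*(8)*conj(1) + 1*(-1 + 2*exp(-I*pi/3) + exp(-2*I*pi/3) + 2*exp(2*I*pi/3) + 2*exp(I*pi/3))*conj(exp(-I*pi/3)) + 1*(1 + 4*exp(-2*I*pi/3) + 3*exp(2*I*pi/3))*conj(exp(-2*I*pi/3)) + 1*(-2)*conj(-1) + 1*(1 + 3*exp(-2*I*pi/3) + 4*exp(2*I*pi/3))*conj(exp(2*I*pi/3)) + 1*(-1 + 2*exp(-2*I*pi/3) + 2*exp(-I*pi/3) + exp(2*I*pi/3) + 2*exp(I*pi/3))*conj(exp(I*pi/3))]
      = (1/6)[(8) + (-1) + (4 + 3*exp(-2*I*pi/3) + exp(2*I*pi/3)) + (2) + (4 + exp(-2*I*pi/3) + 3*exp(2*I*pi/3)) + (-1)] = 12/6 = 2
(Exp terms are combined using exp(i*s)*conj(exp(i*t)) = exp(i*(s-t)), and sums of them are collapsed using the identity that for every m > 1 the m distinct m-th roots of unity sum to 0, e.g. 1 + exp(2*I*pi/3) + exp(-2*I*pi/3) = 0.)
Dimension check: dim(rho) = sum (mult * dim) = 0*1 + 2*1 + 2*1 + 1*1 + 1*1 + 2*1 = 8 = chi_rho(e) = 8.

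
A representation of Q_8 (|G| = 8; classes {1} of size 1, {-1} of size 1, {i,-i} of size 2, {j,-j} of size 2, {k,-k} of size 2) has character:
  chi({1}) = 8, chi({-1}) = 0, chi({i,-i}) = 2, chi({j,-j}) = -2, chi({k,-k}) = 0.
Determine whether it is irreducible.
Not irreducible (reducible): <chi, chi> = 10 > 1.

Reasoning: <chi, chi> = (1/|G|) sum_C |C| * |chi(C)|^2 = (1/8)[1*|8|^2 + 1*|0|^2 + 2*|2|^2 + 2*|-2|^2 + 2*|0|^2]
  = (1/8)[(64) + (0) + (8) + (8) + (0)] = 80/8 = 10.
A character is irreducible iff <chi, chi> = 1, so this representation is reducible.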